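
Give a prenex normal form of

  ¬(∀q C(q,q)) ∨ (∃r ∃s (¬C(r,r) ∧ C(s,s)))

∃q ∃r ∃s (¬C(q,q) ∨ ¬C(r,r) ∧ C(s,s))

Push ¬ through the quantifiers and connectives to reach negation normal form:
  (∃q ¬C(q,q)) ∨ (∃r ∃s (¬C(r,r) ∧ C(s,s)))
Finally move all quantifiers to the prefix:
  ∃q ∃r ∃s (¬C(q,q) ∨ ¬C(r,r) ∧ C(s,s))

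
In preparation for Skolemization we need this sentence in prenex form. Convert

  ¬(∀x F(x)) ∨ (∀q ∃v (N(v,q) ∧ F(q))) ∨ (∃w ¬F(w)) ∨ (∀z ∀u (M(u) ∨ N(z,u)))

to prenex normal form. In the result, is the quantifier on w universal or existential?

existential

Drive negations inward (¬∀x A ≡ ∃x ¬A, ¬∃x A ≡ ∀x ¬A, De Morgan for ∧/∨):
  (∃x ¬F(x)) ∨ (∀q ∃v (N(v,q) ∧ F(q))) ∨ (∃w ¬F(w)) ∨ (∀z ∀u (M(u) ∨ N(z,u)))
All bound variables are already distinct, so no renaming is needed.
Finally move all quantifiers to the prefix:
  ∃x ∀q ∃v ∃w ∀z ∀u (¬F(x) ∨ N(v,q) ∧ F(q) ∨ ¬F(w) ∨ M(u) ∨ N(z,u))
The quantifier ∃w sits under an even number of negations, so it remains existential.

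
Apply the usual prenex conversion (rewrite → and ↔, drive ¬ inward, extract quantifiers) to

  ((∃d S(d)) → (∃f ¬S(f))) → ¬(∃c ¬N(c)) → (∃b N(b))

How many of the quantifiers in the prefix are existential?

Eliminate → and ↔ using ¬ and ∨.
  ¬(¬(∃d S(d)) ∨ (∃f ¬S(f))) ∨ ¬¬(∃c ¬N(c)) ∨ (∃b N(b))
Drive negations inward (¬∀x A ≡ ∃x ¬A, ¬∃x A ≡ ∀x ¬A, De Morgan for ∧/∨):
  (∃d S(d)) ∧ (∀f S(f)) ∨ (∃c ¬N(c)) ∨ (∃b N(b))
All bound variables are already distinct, so no renaming is needed.
Pull the quantifiers to the front (each side's bound variable is not free in the other side):
  ∃d ∀f ∃c ∃b (S(d) ∧ S(f) ∨ ¬N(c) ∨ N(b))
The prefix is ∃d ∀f ∃c ∃b: 1 universal, 3 existential.

3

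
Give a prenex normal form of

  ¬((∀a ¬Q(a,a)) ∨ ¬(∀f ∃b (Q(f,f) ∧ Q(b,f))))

Move each ¬ inward, flipping quantifiers it crosses:
  (∃a Q(a,a)) ∧ (∀f ∃b (Q(f,f) ∧ Q(b,f)))
All bound variables are already distinct, so no renaming is needed.
Extract every quantifier outward, since the variables are now distinct and don't occur free across branches:
  ∃a ∀f ∃b (Q(a,a) ∧ Q(f,f) ∧ Q(b,f))

∃a ∀f ∃b (Q(a,a) ∧ Q(f,f) ∧ Q(b,f))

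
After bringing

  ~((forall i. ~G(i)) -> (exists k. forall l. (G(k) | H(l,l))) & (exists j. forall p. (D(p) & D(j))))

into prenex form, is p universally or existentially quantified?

Rewrite implications/biconditionals: A → B as ¬A ∨ B.
  ~(~(forall i. ~G(i)) | (exists k. forall l. (G(k) | H(l,l))) & (exists j. forall p. (D(p) & D(j))))
Push ¬ through the quantifiers and connectives to reach negation normal form:
  (forall i. ~G(i)) & ((forall k. exists l. (~G(k) & ~H(l,l))) | (forall j. exists p. (~D(p) | ~D(j))))
Extract every quantifier outward, since the variables are now distinct and don't occur free across branches:
  forall i. forall k. exists l. forall j. exists p. (~G(i) & (~G(k) & ~H(l,l) | ~D(p) | ~D(j)))
The quantifier forall p sits under an odd number of negations (counting the antecedent side of each →), so it flips to exists p.

existential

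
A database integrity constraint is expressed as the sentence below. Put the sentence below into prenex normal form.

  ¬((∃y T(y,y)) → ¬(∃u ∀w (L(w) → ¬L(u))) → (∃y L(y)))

Eliminate → and ↔ using ¬ and ∨.
  ¬(¬(∃y T(y,y)) ∨ ¬¬(∃u ∀w (¬L(w) ∨ ¬L(u))) ∨ (∃y L(y)))
Drive negations inward (¬∀x A ≡ ∃x ¬A, ¬∃x A ≡ ∀x ¬A, De Morgan for ∧/∨):
  (∃y T(y,y)) ∧ (∀u ∃w (L(w) ∧ L(u))) ∧ (∀y ¬L(y))
Rename bound variables to avoid capture: y↦q.
  (∃y T(y,y)) ∧ (∀u ∃w (L(w) ∧ L(u))) ∧ (∀q ¬L(q))
Finally move all quantifiers to the prefix:
  ∃y ∀u ∃w ∀q (T(y,y) ∧ L(w) ∧ L(u) ∧ ¬L(q))

∃y ∀u ∃w ∀q (T(y,y) ∧ L(w) ∧ L(u) ∧ ¬L(q))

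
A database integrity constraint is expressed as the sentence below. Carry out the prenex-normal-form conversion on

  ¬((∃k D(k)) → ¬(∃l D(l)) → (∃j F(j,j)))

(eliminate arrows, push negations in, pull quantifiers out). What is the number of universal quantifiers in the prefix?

2

Rewrite implications/biconditionals: A → B as ¬A ∨ B.
  ¬(¬(∃k D(k)) ∨ ¬¬(∃l D(l)) ∨ (∃j F(j,j)))
Push ¬ through the quantifiers and connectives to reach negation normal form:
  (∃k D(k)) ∧ (∀l ¬D(l)) ∧ (∀j ¬F(j,j))
All bound variables are already distinct, so no renaming is needed.
Pull the quantifiers to the front (each side's bound variable is not free in the other side):
  ∃k ∀l ∀j (D(k) ∧ ¬D(l) ∧ ¬F(j,j))
The prefix is ∃k ∀l ∀j: 2 universal, 1 existential.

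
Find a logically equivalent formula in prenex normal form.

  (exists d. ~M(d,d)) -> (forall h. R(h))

Eliminate → and ↔ using ¬ and ∨.
  ~(exists d. ~M(d,d)) | (forall h. R(h))
Move each ¬ inward, flipping quantifiers it crosses:
  (forall d. M(d,d)) | (forall h. R(h))
All bound variables are already distinct, so no renaming is needed.
Finally move all quantifiers to the prefix:
  forall d. forall h. (M(d,d) | R(h))

forall d. forall h. (M(d,d) | R(h))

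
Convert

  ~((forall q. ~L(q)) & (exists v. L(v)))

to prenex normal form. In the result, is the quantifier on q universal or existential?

Push ¬ through the quantifiers and connectives to reach negation normal form:
  (exists q. L(q)) | (forall v. ~L(v))
All bound variables are already distinct, so no renaming is needed.
Finally move all quantifiers to the prefix:
  exists q. forall v. (L(q) | ~L(v))
The quantifier forall q sits under an odd number of negations, so it flips to exists q.

existential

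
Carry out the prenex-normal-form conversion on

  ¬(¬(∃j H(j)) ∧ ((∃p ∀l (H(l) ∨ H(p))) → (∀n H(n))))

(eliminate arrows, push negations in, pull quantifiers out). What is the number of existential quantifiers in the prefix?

3

First replace A → B with ¬A ∨ B.
  ¬(¬(∃j H(j)) ∧ (¬(∃p ∀l (H(l) ∨ H(p))) ∨ (∀n H(n))))
Push ¬ through the quantifiers and connectives to reach negation normal form:
  (∃j H(j)) ∨ (∃p ∀l (H(l) ∨ H(p))) ∧ (∃n ¬H(n))
Pull the quantifiers to the front (each side's bound variable is not free in the other side):
  ∃j ∃p ∀l ∃n (H(j) ∨ (H(l) ∨ H(p)) ∧ ¬H(n))
The prefix is ∃j ∃p ∀l ∃n: 1 universal, 3 existential.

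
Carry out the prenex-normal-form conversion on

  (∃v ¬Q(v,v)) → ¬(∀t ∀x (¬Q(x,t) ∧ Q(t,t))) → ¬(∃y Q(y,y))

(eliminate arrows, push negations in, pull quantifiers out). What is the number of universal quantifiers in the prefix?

First replace A → B with ¬A ∨ B.
  ¬(∃v ¬Q(v,v)) ∨ ¬¬(∀t ∀x (¬Q(x,t) ∧ Q(t,t))) ∨ ¬(∃y Q(y,y))
Push ¬ through the quantifiers and connectives to reach negation normal form:
  (∀v Q(v,v)) ∨ (∀t ∀x (¬Q(x,t) ∧ Q(t,t))) ∨ (∀y ¬Q(y,y))
All bound variables are already distinct, so no renaming is needed.
Extract every quantifier outward, since the variables are now distinct and don't occur free across branches:
  ∀v ∀t ∀x ∀y (Q(v,v) ∨ ¬Q(x,t) ∧ Q(t,t) ∨ ¬Q(y,y))
The prefix is ∀v ∀t ∀x ∀y: 4 universal, 0 existential.

4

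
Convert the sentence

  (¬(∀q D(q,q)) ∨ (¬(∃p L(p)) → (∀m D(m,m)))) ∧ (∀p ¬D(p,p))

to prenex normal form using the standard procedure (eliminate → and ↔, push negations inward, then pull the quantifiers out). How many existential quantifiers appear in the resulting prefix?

First replace A → B with ¬A ∨ B.
  (¬(∀q D(q,q)) ∨ ¬¬(∃p L(p)) ∨ (∀m D(m,m))) ∧ (∀p ¬D(p,p))
Move each ¬ inward, flipping quantifiers it crosses:
  ((∃q ¬D(q,q)) ∨ (∃p L(p)) ∨ (∀m D(m,m))) ∧ (∀p ¬D(p,p))
Give each quantifier a distinct variable: p↦u.
  ((∃q ¬D(q,q)) ∨ (∃p L(p)) ∨ (∀m D(m,m))) ∧ (∀u ¬D(u,u))
Extract every quantifier outward, since the variables are now distinct and don't occur free across branches:
  ∃q ∃p ∀m ∀u ((¬D(q,q) ∨ L(p) ∨ D(m,m)) ∧ ¬D(u,u))
The prefix is ∃q ∃p ∀m ∀u: 2 universal, 2 existential.

2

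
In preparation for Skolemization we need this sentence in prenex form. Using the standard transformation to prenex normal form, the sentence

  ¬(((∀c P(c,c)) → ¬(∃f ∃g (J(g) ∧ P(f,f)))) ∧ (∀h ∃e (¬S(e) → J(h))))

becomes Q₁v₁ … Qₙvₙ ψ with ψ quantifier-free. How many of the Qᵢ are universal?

First replace A → B with ¬A ∨ B.
  ¬((¬(∀c P(c,c)) ∨ ¬(∃f ∃g (J(g) ∧ P(f,f)))) ∧ (∀h ∃e (¬¬S(e) ∨ J(h))))
Move each ¬ inward, flipping quantifiers it crosses:
  (∀c P(c,c)) ∧ (∃f ∃g (J(g) ∧ P(f,f))) ∨ (∃h ∀e (¬S(e) ∧ ¬J(h)))
Pull the quantifiers to the front (each side's bound variable is not free in the other side):
  ∀c ∃f ∃g ∃h ∀e (P(c,c) ∧ J(g) ∧ P(f,f) ∨ ¬S(e) ∧ ¬J(h))
The prefix is ∀c ∃f ∃g ∃h ∀e: 2 universal, 3 existential.

2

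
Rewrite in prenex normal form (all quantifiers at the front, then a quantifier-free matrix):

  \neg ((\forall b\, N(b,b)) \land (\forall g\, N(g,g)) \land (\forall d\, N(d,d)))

\exists b\, \exists g\, \exists d\, (\neg N(b,b) \lor \neg N(g,g) \lor \neg N(d,d))

Move each ¬ inward, flipping quantifiers it crosses:
  (\exists b\, \neg N(b,b)) \lor (\exists g\, \neg N(g,g)) \lor (\exists d\, \neg N(d,d))
Extract every quantifier outward, since the variables are now distinct and don't occur free across branches:
  \exists b\, \exists g\, \exists d\, (\neg N(b,b) \lor \neg N(g,g) \lor \neg N(d,d))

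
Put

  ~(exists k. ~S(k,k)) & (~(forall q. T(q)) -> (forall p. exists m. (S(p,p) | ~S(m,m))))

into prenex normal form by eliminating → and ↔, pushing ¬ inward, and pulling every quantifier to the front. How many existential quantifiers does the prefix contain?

First replace A → B with ¬A ∨ B.
  ~(exists k. ~S(k,k)) & (~~(forall q. T(q)) | (forall p. exists m. (S(p,p) | ~S(m,m))))
Drive negations inward (¬∀x A ≡ ∃x ¬A, ¬∃x A ≡ ∀x ¬A, De Morgan for ∧/∨):
  (forall k. S(k,k)) & ((forall q. T(q)) | (forall p. exists m. (S(p,p) | ~S(m,m))))
All bound variables are already distinct, so no renaming is needed.
Extract every quantifier outward, since the variables are now distinct and don't occur free across branches:
  forall k. forall q. forall p. exists m. (S(k,k) & (T(q) | S(p,p) | ~S(m,m)))
The prefix is forall k forall q forall p exists m: 3 universal, 1 existential.

1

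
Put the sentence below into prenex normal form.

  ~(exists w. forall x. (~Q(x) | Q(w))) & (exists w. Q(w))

forall w. exists x. exists y1. (Q(x) & ~Q(w) & Q(y1))

Drive negations inward (¬∀x A ≡ ∃x ¬A, ¬∃x A ≡ ∀x ¬A, De Morgan for ∧/∨):
  (forall w. exists x. (Q(x) & ~Q(w))) & (exists w. Q(w))
Give each quantifier a distinct variable: w↦y1.
  (forall w. exists x. (Q(x) & ~Q(w))) & (exists y1. Q(y1))
Finally move all quantifiers to the prefix:
  forall w. exists x. exists y1. (Q(x) & ~Q(w) & Q(y1))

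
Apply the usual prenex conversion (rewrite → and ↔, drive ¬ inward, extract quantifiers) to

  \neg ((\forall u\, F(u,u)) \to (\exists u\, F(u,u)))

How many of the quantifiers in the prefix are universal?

Eliminate → and ↔ using ¬ and ∨.
  \neg (\neg (\forall u\, F(u,u)) \lor (\exists u\, F(u,u)))
Push ¬ through the quantifiers and connectives to reach negation normal form:
  (\forall u\, F(u,u)) \land (\forall u\, \neg F(u,u))
Rename bound variables to avoid capture: u↦x1.
  (\forall u\, F(u,u)) \land (\forall x1\, \neg F(x1,x1))
Finally move all quantifiers to the prefix:
  \forall u\, \forall x1\, (F(u,u) \land \neg F(x1,x1))
The prefix is \forall u \forall x1: 2 universal, 0 existential.

2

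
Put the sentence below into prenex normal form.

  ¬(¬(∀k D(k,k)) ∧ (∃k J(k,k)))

∀k ∀x (D(k,k) ∨ ¬J(x,x))

Drive negations inward (¬∀x A ≡ ∃x ¬A, ¬∃x A ≡ ∀x ¬A, De Morgan for ∧/∨):
  (∀k D(k,k)) ∨ (∀k ¬J(k,k))
Give each quantifier a distinct variable: k↦x.
  (∀k D(k,k)) ∨ (∀x ¬J(x,x))
Pull the quantifiers to the front (each side's bound variable is not free in the other side):
  ∀k ∀x (D(k,k) ∨ ¬J(x,x))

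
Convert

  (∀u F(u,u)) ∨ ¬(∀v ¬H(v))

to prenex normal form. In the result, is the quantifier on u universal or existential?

Move each ¬ inward, flipping quantifiers it crosses:
  (∀u F(u,u)) ∨ (∃v H(v))
Finally move all quantifiers to the prefix:
  ∀u ∃v (F(u,u) ∨ H(v))
The quantifier ∀u sits under an even number of negations, so it remains universal.

universal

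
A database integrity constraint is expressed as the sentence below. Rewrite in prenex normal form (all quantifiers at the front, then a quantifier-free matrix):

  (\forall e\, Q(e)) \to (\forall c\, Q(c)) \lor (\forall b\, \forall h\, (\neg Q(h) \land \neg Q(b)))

\exists e\, \forall c\, \forall b\, \forall h\, (\neg Q(e) \lor Q(c) \lor \neg Q(h) \land \neg Q(b))

Rewrite implications/biconditionals: A → B as ¬A ∨ B.
  \neg (\forall e\, Q(e)) \lor (\forall c\, Q(c)) \lor (\forall b\, \forall h\, (\neg Q(h) \land \neg Q(b)))
Push ¬ through the quantifiers and connectives to reach negation normal form:
  (\exists e\, \neg Q(e)) \lor (\forall c\, Q(c)) \lor (\forall b\, \forall h\, (\neg Q(h) \land \neg Q(b)))
All bound variables are already distinct, so no renaming is needed.
Finally move all quantifiers to the prefix:
  \exists e\, \forall c\, \forall b\, \forall h\, (\neg Q(e) \lor Q(c) \lor \neg Q(h) \land \neg Q(b))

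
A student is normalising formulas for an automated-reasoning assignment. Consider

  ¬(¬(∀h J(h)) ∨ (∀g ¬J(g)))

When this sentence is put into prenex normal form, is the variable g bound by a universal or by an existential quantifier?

existential

Move each ¬ inward, flipping quantifiers it crosses:
  (∀h J(h)) ∧ (∃g J(g))
Extract every quantifier outward, since the variables are now distinct and don't occur free across branches:
  ∀h ∃g (J(h) ∧ J(g))
The quantifier ∀g sits under an odd number of negations, so it flips to ∃g.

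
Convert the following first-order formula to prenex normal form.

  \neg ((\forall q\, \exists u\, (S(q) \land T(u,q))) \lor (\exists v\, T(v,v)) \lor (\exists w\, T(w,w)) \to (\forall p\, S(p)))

Rewrite implications/biconditionals: A → B as ¬A ∨ B.
  \neg (\neg ((\forall q\, \exists u\, (S(q) \land T(u,q))) \lor (\exists v\, T(v,v)) \lor (\exists w\, T(w,w))) \lor (\forall p\, S(p)))
Move each ¬ inward, flipping quantifiers it crosses:
  ((\forall q\, \exists u\, (S(q) \land T(u,q))) \lor (\exists v\, T(v,v)) \lor (\exists w\, T(w,w))) \land (\exists p\, \neg S(p))
Pull the quantifiers to the front (each side's bound variable is not free in the other side):
  \forall q\, \exists u\, \exists v\, \exists w\, \exists p\, ((S(q) \land T(u,q) \lor T(v,v) \lor T(w,w)) \land \neg S(p))

\forall q\, \exists u\, \exists v\, \exists w\, \exists p\, ((S(q) \land T(u,q) \lor T(v,v) \lor T(w,w)) \land \neg S(p))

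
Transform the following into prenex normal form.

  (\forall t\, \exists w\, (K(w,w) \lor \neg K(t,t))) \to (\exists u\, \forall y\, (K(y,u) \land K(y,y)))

First replace A → B with ¬A ∨ B.
  \neg (\forall t\, \exists w\, (K(w,w) \lor \neg K(t,t))) \lor (\exists u\, \forall y\, (K(y,u) \land K(y,y)))
Push ¬ through the quantifiers and connectives to reach negation normal form:
  (\exists t\, \forall w\, (\neg K(w,w) \land K(t,t))) \lor (\exists u\, \forall y\, (K(y,u) \land K(y,y)))
Extract every quantifier outward, since the variables are now distinct and don't occur free across branches:
  \exists t\, \forall w\, \exists u\, \forall y\, (\neg K(w,w) \land K(t,t) \lor K(y,u) \land K(y,y))

\exists t\, \forall w\, \exists u\, \forall y\, (\neg K(w,w) \land K(t,t) \lor K(y,u) \land K(y,y))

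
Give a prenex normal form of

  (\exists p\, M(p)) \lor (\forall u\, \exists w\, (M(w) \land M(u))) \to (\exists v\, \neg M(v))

\forall p\, \exists u\, \forall w\, \exists v\, (\neg M(p) \land (\neg M(w) \lor \neg M(u)) \lor \neg M(v))

Rewrite implications/biconditionals: A → B as ¬A ∨ B.
  \neg ((\exists p\, M(p)) \lor (\forall u\, \exists w\, (M(w) \land M(u)))) \lor (\exists v\, \neg M(v))
Push ¬ through the quantifiers and connectives to reach negation normal form:
  (\forall p\, \neg M(p)) \land (\exists u\, \forall w\, (\neg M(w) \lor \neg M(u))) \lor (\exists v\, \neg M(v))
All bound variables are already distinct, so no renaming is needed.
Pull the quantifiers to the front (each side's bound variable is not free in the other side):
  \forall p\, \exists u\, \forall w\, \exists v\, (\neg M(p) \land (\neg M(w) \lor \neg M(u)) \lor \neg M(v))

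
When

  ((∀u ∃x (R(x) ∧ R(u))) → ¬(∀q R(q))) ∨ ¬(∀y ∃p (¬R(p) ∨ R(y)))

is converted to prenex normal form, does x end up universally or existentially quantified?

universal

Rewrite implications/biconditionals: A → B as ¬A ∨ B.
  ¬(∀u ∃x (R(x) ∧ R(u))) ∨ ¬(∀q R(q)) ∨ ¬(∀y ∃p (¬R(p) ∨ R(y)))
Drive negations inward (¬∀x A ≡ ∃x ¬A, ¬∃x A ≡ ∀x ¬A, De Morgan for ∧/∨):
  (∃u ∀x (¬R(x) ∨ ¬R(u))) ∨ (∃q ¬R(q)) ∨ (∃y ∀p (R(p) ∧ ¬R(y)))
All bound variables are already distinct, so no renaming is needed.
Extract every quantifier outward, since the variables are now distinct and don't occur free across branches:
  ∃u ∀x ∃q ∃y ∀p (¬R(x) ∨ ¬R(u) ∨ ¬R(q) ∨ R(p) ∧ ¬R(y))
The quantifier ∃x sits under an odd number of negations (counting the antecedent side of each →), so it flips to ∀x.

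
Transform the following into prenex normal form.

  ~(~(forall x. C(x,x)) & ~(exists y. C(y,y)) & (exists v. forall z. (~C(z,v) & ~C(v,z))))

Move each ¬ inward, flipping quantifiers it crosses:
  (forall x. C(x,x)) | (exists y. C(y,y)) | (forall v. exists z. (C(z,v) | C(v,z)))
Extract every quantifier outward, since the variables are now distinct and don't occur free across branches:
  forall x. exists y. forall v. exists z. (C(x,x) | C(y,y) | C(z,v) | C(v,z))

forall x. exists y. forall v. exists z. (C(x,x) | C(y,y) | C(z,v) | C(v,z))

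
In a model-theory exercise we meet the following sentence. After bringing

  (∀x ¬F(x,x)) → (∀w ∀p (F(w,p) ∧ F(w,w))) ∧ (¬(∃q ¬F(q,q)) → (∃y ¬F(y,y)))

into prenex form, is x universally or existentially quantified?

First replace A → B with ¬A ∨ B.
  ¬(∀x ¬F(x,x)) ∨ (∀w ∀p (F(w,p) ∧ F(w,w))) ∧ (¬¬(∃q ¬F(q,q)) ∨ (∃y ¬F(y,y)))
Drive negations inward (¬∀x A ≡ ∃x ¬A, ¬∃x A ≡ ∀x ¬A, De Morgan for ∧/∨):
  (∃x F(x,x)) ∨ (∀w ∀p (F(w,p) ∧ F(w,w))) ∧ ((∃q ¬F(q,q)) ∨ (∃y ¬F(y,y)))
All bound variables are already distinct, so no renaming is needed.
Finally move all quantifiers to the prefix:
  ∃x ∀w ∀p ∃q ∃y (F(x,x) ∨ F(w,p) ∧ F(w,w) ∧ (¬F(q,q) ∨ ¬F(y,y)))
The quantifier ∀x sits under an odd number of negations (counting the antecedent side of each →), so it flips to ∃x.

existential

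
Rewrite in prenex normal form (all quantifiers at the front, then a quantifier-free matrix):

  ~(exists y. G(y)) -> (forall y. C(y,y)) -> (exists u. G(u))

Eliminate → and ↔ using ¬ and ∨.
  ~~(exists y. G(y)) | ~(forall y. C(y,y)) | (exists u. G(u))
Drive negations inward (¬∀x A ≡ ∃x ¬A, ¬∃x A ≡ ∀x ¬A, De Morgan for ∧/∨):
  (exists y. G(y)) | (exists y. ~C(y,y)) | (exists u. G(u))
Rename bound variables to avoid capture: y↦y1.
  (exists y. G(y)) | (exists y1. ~C(y1,y1)) | (exists u. G(u))
Pull the quantifiers to the front (each side's bound variable is not free in the other side):
  exists y. exists y1. exists u. (G(y) | ~C(y1,y1) | G(u))

exists y. exists y1. exists u. (G(y) | ~C(y1,y1) | G(u))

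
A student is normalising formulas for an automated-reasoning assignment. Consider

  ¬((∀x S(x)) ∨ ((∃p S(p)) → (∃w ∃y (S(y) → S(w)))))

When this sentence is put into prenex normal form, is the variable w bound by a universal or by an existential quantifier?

universal

First replace A → B with ¬A ∨ B.
  ¬((∀x S(x)) ∨ ¬(∃p S(p)) ∨ (∃w ∃y (¬S(y) ∨ S(w))))
Drive negations inward (¬∀x A ≡ ∃x ¬A, ¬∃x A ≡ ∀x ¬A, De Morgan for ∧/∨):
  (∃x ¬S(x)) ∧ (∃p S(p)) ∧ (∀w ∀y (S(y) ∧ ¬S(w)))
All bound variables are already distinct, so no renaming is needed.
Extract every quantifier outward, since the variables are now distinct and don't occur free across branches:
  ∃x ∃p ∀w ∀y (¬S(x) ∧ S(p) ∧ S(y) ∧ ¬S(w))
The quantifier ∃w sits under an odd number of negations (counting the antecedent side of each →), so it flips to ∀w.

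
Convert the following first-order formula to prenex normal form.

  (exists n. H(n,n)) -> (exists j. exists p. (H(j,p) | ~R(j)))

Rewrite implications/biconditionals: A → B as ¬A ∨ B.
  ~(exists n. H(n,n)) | (exists j. exists p. (H(j,p) | ~R(j)))
Move each ¬ inward, flipping quantifiers it crosses:
  (forall n. ~H(n,n)) | (exists j. exists p. (H(j,p) | ~R(j)))
All bound variables are already distinct, so no renaming is needed.
Pull the quantifiers to the front (each side's bound variable is not free in the other side):
  forall n. exists j. exists p. (~H(n,n) | H(j,p) | ~R(j))

forall n. exists j. exists p. (~H(n,n) | H(j,p) | ~R(j))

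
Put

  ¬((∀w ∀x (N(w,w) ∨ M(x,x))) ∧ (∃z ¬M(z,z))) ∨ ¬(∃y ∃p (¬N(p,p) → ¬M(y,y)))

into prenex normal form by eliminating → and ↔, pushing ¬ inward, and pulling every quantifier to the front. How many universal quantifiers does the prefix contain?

3

Rewrite implications/biconditionals: A → B as ¬A ∨ B.
  ¬((∀w ∀x (N(w,w) ∨ M(x,x))) ∧ (∃z ¬M(z,z))) ∨ ¬(∃y ∃p (¬¬N(p,p) ∨ ¬M(y,y)))
Push ¬ through the quantifiers and connectives to reach negation normal form:
  (∃w ∃x (¬N(w,w) ∧ ¬M(x,x))) ∨ (∀z M(z,z)) ∨ (∀y ∀p (¬N(p,p) ∧ M(y,y)))
Extract every quantifier outward, since the variables are now distinct and don't occur free across branches:
  ∃w ∃x ∀z ∀y ∀p (¬N(w,w) ∧ ¬M(x,x) ∨ M(z,z) ∨ ¬N(p,p) ∧ M(y,y))
The prefix is ∃w ∃x ∀z ∀y ∀p: 3 universal, 2 existential.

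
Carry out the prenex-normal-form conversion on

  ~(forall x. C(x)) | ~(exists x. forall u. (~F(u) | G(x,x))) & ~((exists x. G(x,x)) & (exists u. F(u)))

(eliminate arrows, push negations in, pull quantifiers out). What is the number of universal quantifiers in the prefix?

Move each ¬ inward, flipping quantifiers it crosses:
  (exists x. ~C(x)) | (forall x. exists u. (F(u) & ~G(x,x))) & ((forall x. ~G(x,x)) | (forall u. ~F(u)))
Give each quantifier a distinct variable: x↦w1, x↦t, u↦y.
  (exists x. ~C(x)) | (forall w1. exists u. (F(u) & ~G(w1,w1))) & ((forall t. ~G(t,t)) | (forall y. ~F(y)))
Pull the quantifiers to the front (each side's bound variable is not free in the other side):
  exists x. forall w1. exists u. forall t. forall y. (~C(x) | F(u) & ~G(w1,w1) & (~G(t,t) | ~F(y)))
The prefix is exists x forall w1 exists u forall t forall y: 3 universal, 2 existential.

3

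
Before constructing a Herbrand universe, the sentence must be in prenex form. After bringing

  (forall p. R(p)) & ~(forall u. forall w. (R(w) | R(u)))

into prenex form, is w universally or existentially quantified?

Drive negations inward (¬∀x A ≡ ∃x ¬A, ¬∃x A ≡ ∀x ¬A, De Morgan for ∧/∨):
  (forall p. R(p)) & (exists u. exists w. (~R(w) & ~R(u)))
All bound variables are already distinct, so no renaming is needed.
Pull the quantifiers to the front (each side's bound variable is not free in the other side):
  forall p. exists u. exists w. (R(p) & ~R(w) & ~R(u))
The quantifier forall w sits under an odd number of negations, so it flips to exists w.

existential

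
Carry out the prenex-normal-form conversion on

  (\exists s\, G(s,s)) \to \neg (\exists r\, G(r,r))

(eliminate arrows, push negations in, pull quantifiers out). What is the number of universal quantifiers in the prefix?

Rewrite implications/biconditionals: A → B as ¬A ∨ B.
  \neg (\exists s\, G(s,s)) \lor \neg (\exists r\, G(r,r))
Push ¬ through the quantifiers and connectives to reach negation normal form:
  (\forall s\, \neg G(s,s)) \lor (\forall r\, \neg G(r,r))
All bound variables are already distinct, so no renaming is needed.
Extract every quantifier outward, since the variables are now distinct and don't occur free across branches:
  \forall s\, \forall r\, (\neg G(s,s) \lor \neg G(r,r))
The prefix is \forall s \forall r: 2 universal, 0 existential.

2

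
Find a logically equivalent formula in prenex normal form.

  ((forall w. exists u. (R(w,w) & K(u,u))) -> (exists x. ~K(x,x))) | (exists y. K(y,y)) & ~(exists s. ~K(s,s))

exists w. forall u. exists x. exists y. forall s. (~R(w,w) | ~K(u,u) | ~K(x,x) | K(y,y) & K(s,s))

First replace A → B with ¬A ∨ B.
  ~(forall w. exists u. (R(w,w) & K(u,u))) | (exists x. ~K(x,x)) | (exists y. K(y,y)) & ~(exists s. ~K(s,s))
Drive negations inward (¬∀x A ≡ ∃x ¬A, ¬∃x A ≡ ∀x ¬A, De Morgan for ∧/∨):
  (exists w. forall u. (~R(w,w) | ~K(u,u))) | (exists x. ~K(x,x)) | (exists y. K(y,y)) & (forall s. K(s,s))
Pull the quantifiers to the front (each side's bound variable is not free in the other side):
  exists w. forall u. exists x. exists y. forall s. (~R(w,w) | ~K(u,u) | ~K(x,x) | K(y,y) & K(s,s))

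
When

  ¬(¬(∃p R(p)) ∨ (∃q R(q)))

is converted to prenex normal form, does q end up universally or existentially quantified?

universal

Push ¬ through the quantifiers and connectives to reach negation normal form:
  (∃p R(p)) ∧ (∀q ¬R(q))
Pull the quantifiers to the front (each side's bound variable is not free in the other side):
  ∃p ∀q (R(p) ∧ ¬R(q))
The quantifier ∃q sits under an odd number of negations, so it flips to ∀q.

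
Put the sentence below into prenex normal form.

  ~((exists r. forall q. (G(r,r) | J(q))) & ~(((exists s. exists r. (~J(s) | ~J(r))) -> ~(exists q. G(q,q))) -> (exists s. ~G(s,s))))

forall r. exists q. exists s. exists x1. exists w. exists v1. (~G(r,r) & ~J(q) | (~J(s) | ~J(x1)) & G(w,w) | ~G(v1,v1))

First replace A → B with ¬A ∨ B.
  ~((exists r. forall q. (G(r,r) | J(q))) & ~(~(~(exists s. exists r. (~J(s) | ~J(r))) | ~(exists q. G(q,q))) | (exists s. ~G(s,s))))
Move each ¬ inward, flipping quantifiers it crosses:
  (forall r. exists q. (~G(r,r) & ~J(q))) | (exists s. exists r. (~J(s) | ~J(r))) & (exists q. G(q,q)) | (exists s. ~G(s,s))
Give each quantifier a distinct variable: r↦x1, q↦w, s↦v1.
  (forall r. exists q. (~G(r,r) & ~J(q))) | (exists s. exists x1. (~J(s) | ~J(x1))) & (exists w. G(w,w)) | (exists v1. ~G(v1,v1))
Finally move all quantifiers to the prefix:
  forall r. exists q. exists s. exists x1. exists w. exists v1. (~G(r,r) & ~J(q) | (~J(s) | ~J(x1)) & G(w,w) | ~G(v1,v1))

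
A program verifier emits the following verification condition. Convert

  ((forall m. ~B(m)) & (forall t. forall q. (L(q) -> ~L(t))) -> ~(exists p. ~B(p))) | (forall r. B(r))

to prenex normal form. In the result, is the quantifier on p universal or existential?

universal

First replace A → B with ¬A ∨ B.
  ~((forall m. ~B(m)) & (forall t. forall q. (~L(q) | ~L(t)))) | ~(exists p. ~B(p)) | (forall r. B(r))
Push ¬ through the quantifiers and connectives to reach negation normal form:
  (exists m. B(m)) | (exists t. exists q. (L(q) & L(t))) | (forall p. B(p)) | (forall r. B(r))
All bound variables are already distinct, so no renaming is needed.
Pull the quantifiers to the front (each side's bound variable is not free in the other side):
  exists m. exists t. exists q. forall p. forall r. (B(m) | L(q) & L(t) | B(p) | B(r))
The quantifier exists p sits under an odd number of negations (counting the antecedent side of each →), so it flips to forall p.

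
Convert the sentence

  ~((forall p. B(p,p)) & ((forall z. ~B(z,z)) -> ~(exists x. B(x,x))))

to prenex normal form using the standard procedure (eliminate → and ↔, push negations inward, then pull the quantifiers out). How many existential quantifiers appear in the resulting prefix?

2

Rewrite implications/biconditionals: A → B as ¬A ∨ B.
  ~((forall p. B(p,p)) & (~(forall z. ~B(z,z)) | ~(exists x. B(x,x))))
Drive negations inward (¬∀x A ≡ ∃x ¬A, ¬∃x A ≡ ∀x ¬A, De Morgan for ∧/∨):
  (exists p. ~B(p,p)) | (forall z. ~B(z,z)) & (exists x. B(x,x))
All bound variables are already distinct, so no renaming is needed.
Finally move all quantifiers to the prefix:
  exists p. forall z. exists x. (~B(p,p) | ~B(z,z) & B(x,x))
The prefix is exists p forall z exists x: 1 universal, 2 existential.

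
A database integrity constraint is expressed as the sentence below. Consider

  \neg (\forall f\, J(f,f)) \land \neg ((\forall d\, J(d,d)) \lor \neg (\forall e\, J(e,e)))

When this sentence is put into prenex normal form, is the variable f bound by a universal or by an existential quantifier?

Push ¬ through the quantifiers and connectives to reach negation normal form:
  (\exists f\, \neg J(f,f)) \land (\exists d\, \neg J(d,d)) \land (\forall e\, J(e,e))
All bound variables are already distinct, so no renaming is needed.
Extract every quantifier outward, since the variables are now distinct and don't occur free across branches:
  \exists f\, \exists d\, \forall e\, (\neg J(f,f) \land \neg J(d,d) \land J(e,e))
The quantifier \forall f sits under an odd number of negations, so it flips to \exists f.

existential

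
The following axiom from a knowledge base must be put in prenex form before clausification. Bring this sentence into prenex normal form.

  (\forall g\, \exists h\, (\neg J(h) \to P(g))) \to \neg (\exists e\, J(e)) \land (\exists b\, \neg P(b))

\exists g\, \forall h\, \forall e\, \exists b\, (\neg J(h) \land \neg P(g) \lor \neg J(e) \land \neg P(b))

Eliminate → and ↔ using ¬ and ∨.
  \neg (\forall g\, \exists h\, (\neg \neg J(h) \lor P(g))) \lor \neg (\exists e\, J(e)) \land (\exists b\, \neg P(b))
Push ¬ through the quantifiers and connectives to reach negation normal form:
  (\exists g\, \forall h\, (\neg J(h) \land \neg P(g))) \lor (\forall e\, \neg J(e)) \land (\exists b\, \neg P(b))
All bound variables are already distinct, so no renaming is needed.
Pull the quantifiers to the front (each side's bound variable is not free in the other side):
  \exists g\, \forall h\, \forall e\, \exists b\, (\neg J(h) \land \neg P(g) \lor \neg J(e) \land \neg P(b))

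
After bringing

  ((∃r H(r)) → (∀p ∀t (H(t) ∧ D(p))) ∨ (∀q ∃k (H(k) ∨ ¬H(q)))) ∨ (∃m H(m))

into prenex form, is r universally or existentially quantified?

First replace A → B with ¬A ∨ B.
  ¬(∃r H(r)) ∨ (∀p ∀t (H(t) ∧ D(p))) ∨ (∀q ∃k (H(k) ∨ ¬H(q))) ∨ (∃m H(m))
Drive negations inward (¬∀x A ≡ ∃x ¬A, ¬∃x A ≡ ∀x ¬A, De Morgan for ∧/∨):
  (∀r ¬H(r)) ∨ (∀p ∀t (H(t) ∧ D(p))) ∨ (∀q ∃k (H(k) ∨ ¬H(q))) ∨ (∃m H(m))
Finally move all quantifiers to the prefix:
  ∀r ∀p ∀t ∀q ∃k ∃m (¬H(r) ∨ H(t) ∧ D(p) ∨ H(k) ∨ ¬H(q) ∨ H(m))
The quantifier ∃r sits under an odd number of negations (counting the antecedent side of each →), so it flips to ∀r.

universal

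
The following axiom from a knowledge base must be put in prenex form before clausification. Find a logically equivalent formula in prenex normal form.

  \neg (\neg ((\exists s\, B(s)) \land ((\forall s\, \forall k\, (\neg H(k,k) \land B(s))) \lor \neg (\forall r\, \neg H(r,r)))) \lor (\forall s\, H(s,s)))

\exists s\, \forall u1\, \forall k\, \exists r\, \exists p\, (B(s) \land (\neg H(k,k) \land B(u1) \lor H(r,r)) \land \neg H(p,p))

Push ¬ through the quantifiers and connectives to reach negation normal form:
  (\exists s\, B(s)) \land ((\forall s\, \forall k\, (\neg H(k,k) \land B(s))) \lor (\exists r\, H(r,r))) \land (\exists s\, \neg H(s,s))
Standardize variables apart so no two quantifiers bind the same name: s↦u1, s↦p.
  (\exists s\, B(s)) \land ((\forall u1\, \forall k\, (\neg H(k,k) \land B(u1))) \lor (\exists r\, H(r,r))) \land (\exists p\, \neg H(p,p))
Finally move all quantifiers to the prefix:
  \exists s\, \forall u1\, \forall k\, \exists r\, \exists p\, (B(s) \land (\neg H(k,k) \land B(u1) \lor H(r,r)) \land \neg H(p,p))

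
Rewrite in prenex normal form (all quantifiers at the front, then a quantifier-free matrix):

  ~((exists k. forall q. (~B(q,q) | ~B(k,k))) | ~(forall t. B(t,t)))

forall k. exists q. forall t. (B(q,q) & B(k,k) & B(t,t))

Push ¬ through the quantifiers and connectives to reach negation normal form:
  (forall k. exists q. (B(q,q) & B(k,k))) & (forall t. B(t,t))
All bound variables are already distinct, so no renaming is needed.
Extract every quantifier outward, since the variables are now distinct and don't occur free across branches:
  forall k. exists q. forall t. (B(q,q) & B(k,k) & B(t,t))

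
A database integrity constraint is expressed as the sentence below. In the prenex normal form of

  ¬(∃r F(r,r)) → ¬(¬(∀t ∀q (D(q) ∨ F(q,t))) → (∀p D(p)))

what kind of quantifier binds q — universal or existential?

existential

Rewrite implications/biconditionals: A → B as ¬A ∨ B.
  ¬¬(∃r F(r,r)) ∨ ¬(¬¬(∀t ∀q (D(q) ∨ F(q,t))) ∨ (∀p D(p)))
Drive negations inward (¬∀x A ≡ ∃x ¬A, ¬∃x A ≡ ∀x ¬A, De Morgan for ∧/∨):
  (∃r F(r,r)) ∨ (∃t ∃q (¬D(q) ∧ ¬F(q,t))) ∧ (∃p ¬D(p))
All bound variables are already distinct, so no renaming is needed.
Pull the quantifiers to the front (each side's bound variable is not free in the other side):
  ∃r ∃t ∃q ∃p (F(r,r) ∨ ¬D(q) ∧ ¬F(q,t) ∧ ¬D(p))
The quantifier ∀q sits under an odd number of negations (counting the antecedent side of each →), so it flips to ∃q.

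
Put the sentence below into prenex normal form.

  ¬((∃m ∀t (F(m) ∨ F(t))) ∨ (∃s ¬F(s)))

Drive negations inward (¬∀x A ≡ ∃x ¬A, ¬∃x A ≡ ∀x ¬A, De Morgan for ∧/∨):
  (∀m ∃t (¬F(m) ∧ ¬F(t))) ∧ (∀s F(s))
Finally move all quantifiers to the prefix:
  ∀m ∃t ∀s (¬F(m) ∧ ¬F(t) ∧ F(s))

∀m ∃t ∀s (¬F(m) ∧ ¬F(t) ∧ F(s))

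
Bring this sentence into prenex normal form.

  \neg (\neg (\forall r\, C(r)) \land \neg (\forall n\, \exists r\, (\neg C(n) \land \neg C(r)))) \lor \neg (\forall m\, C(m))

\forall r\, \forall n\, \exists u\, \exists m\, (C(r) \lor \neg C(n) \land \neg C(u) \lor \neg C(m))

Drive negations inward (¬∀x A ≡ ∃x ¬A, ¬∃x A ≡ ∀x ¬A, De Morgan for ∧/∨):
  (\forall r\, C(r)) \lor (\forall n\, \exists r\, (\neg C(n) \land \neg C(r))) \lor (\exists m\, \neg C(m))
Standardize variables apart so no two quantifiers bind the same name: r↦u.
  (\forall r\, C(r)) \lor (\forall n\, \exists u\, (\neg C(n) \land \neg C(u))) \lor (\exists m\, \neg C(m))
Finally move all quantifiers to the prefix:
  \forall r\, \forall n\, \exists u\, \exists m\, (C(r) \lor \neg C(n) \land \neg C(u) \lor \neg C(m))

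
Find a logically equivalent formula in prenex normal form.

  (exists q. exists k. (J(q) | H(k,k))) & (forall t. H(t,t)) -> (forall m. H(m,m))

Eliminate → and ↔ using ¬ and ∨.
  ~((exists q. exists k. (J(q) | H(k,k))) & (forall t. H(t,t))) | (forall m. H(m,m))
Drive negations inward (¬∀x A ≡ ∃x ¬A, ¬∃x A ≡ ∀x ¬A, De Morgan for ∧/∨):
  (forall q. forall k. (~J(q) & ~H(k,k))) | (exists t. ~H(t,t)) | (forall m. H(m,m))
Finally move all quantifiers to the prefix:
  forall q. forall k. exists t. forall m. (~J(q) & ~H(k,k) | ~H(t,t) | H(m,m))

forall q. forall k. exists t. forall m. (~J(q) & ~H(k,k) | ~H(t,t) | H(m,m))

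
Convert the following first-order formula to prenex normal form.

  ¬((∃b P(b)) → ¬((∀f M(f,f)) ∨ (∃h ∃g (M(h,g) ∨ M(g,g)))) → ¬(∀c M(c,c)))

∃b ∃f ∀h ∀g ∀c (P(b) ∧ ¬M(f,f) ∧ ¬M(h,g) ∧ ¬M(g,g) ∧ M(c,c))

Rewrite implications/biconditionals: A → B as ¬A ∨ B.
  ¬(¬(∃b P(b)) ∨ ¬¬((∀f M(f,f)) ∨ (∃h ∃g (M(h,g) ∨ M(g,g)))) ∨ ¬(∀c M(c,c)))
Move each ¬ inward, flipping quantifiers it crosses:
  (∃b P(b)) ∧ (∃f ¬M(f,f)) ∧ (∀h ∀g (¬M(h,g) ∧ ¬M(g,g))) ∧ (∀c M(c,c))
All bound variables are already distinct, so no renaming is needed.
Pull the quantifiers to the front (each side's bound variable is not free in the other side):
  ∃b ∃f ∀h ∀g ∀c (P(b) ∧ ¬M(f,f) ∧ ¬M(h,g) ∧ ¬M(g,g) ∧ M(c,c))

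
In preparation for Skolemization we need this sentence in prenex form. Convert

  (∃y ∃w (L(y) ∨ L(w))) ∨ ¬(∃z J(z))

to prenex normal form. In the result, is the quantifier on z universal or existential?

universal

Push ¬ through the quantifiers and connectives to reach negation normal form:
  (∃y ∃w (L(y) ∨ L(w))) ∨ (∀z ¬J(z))
All bound variables are already distinct, so no renaming is needed.
Extract every quantifier outward, since the variables are now distinct and don't occur free across branches:
  ∃y ∃w ∀z (L(y) ∨ L(w) ∨ ¬J(z))
The quantifier ∃z sits under an odd number of negations, so it flips to ∀z.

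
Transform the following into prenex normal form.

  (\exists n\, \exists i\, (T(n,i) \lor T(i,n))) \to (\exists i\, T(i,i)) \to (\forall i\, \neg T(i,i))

Rewrite implications/biconditionals: A → B as ¬A ∨ B.
  \neg (\exists n\, \exists i\, (T(n,i) \lor T(i,n))) \lor \neg (\exists i\, T(i,i)) \lor (\forall i\, \neg T(i,i))
Drive negations inward (¬∀x A ≡ ∃x ¬A, ¬∃x A ≡ ∀x ¬A, De Morgan for ∧/∨):
  (\forall n\, \forall i\, (\neg T(n,i) \land \neg T(i,n))) \lor (\forall i\, \neg T(i,i)) \lor (\forall i\, \neg T(i,i))
Standardize variables apart so no two quantifiers bind the same name: i↦q, i↦b.
  (\forall n\, \forall i\, (\neg T(n,i) \land \neg T(i,n))) \lor (\forall q\, \neg T(q,q)) \lor (\forall b\, \neg T(b,b))
Pull the quantifiers to the front (each side's bound variable is not free in the other side):
  \forall n\, \forall i\, \forall q\, \forall b\, (\neg T(n,i) \land \neg T(i,n) \lor \neg T(q,q) \lor \neg T(b,b))

\forall n\, \forall i\, \forall q\, \forall b\, (\neg T(n,i) \land \neg T(i,n) \lor \neg T(q,q) \lor \neg T(b,b))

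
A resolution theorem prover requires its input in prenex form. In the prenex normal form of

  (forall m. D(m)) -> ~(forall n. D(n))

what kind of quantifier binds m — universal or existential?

existential

First replace A → B with ¬A ∨ B.
  ~(forall m. D(m)) | ~(forall n. D(n))
Push ¬ through the quantifiers and connectives to reach negation normal form:
  (exists m. ~D(m)) | (exists n. ~D(n))
Finally move all quantifiers to the prefix:
  exists m. exists n. (~D(m) | ~D(n))
The quantifier forall m sits under an odd number of negations (counting the antecedent side of each →), so it flips to exists m.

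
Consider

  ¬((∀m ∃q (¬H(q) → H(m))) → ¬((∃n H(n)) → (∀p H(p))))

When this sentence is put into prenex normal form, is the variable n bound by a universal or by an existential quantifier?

Rewrite implications/biconditionals: A → B as ¬A ∨ B.
  ¬(¬(∀m ∃q (¬¬H(q) ∨ H(m))) ∨ ¬(¬(∃n H(n)) ∨ (∀p H(p))))
Move each ¬ inward, flipping quantifiers it crosses:
  (∀m ∃q (H(q) ∨ H(m))) ∧ ((∀n ¬H(n)) ∨ (∀p H(p)))
All bound variables are already distinct, so no renaming is needed.
Pull the quantifiers to the front (each side's bound variable is not free in the other side):
  ∀m ∃q ∀n ∀p ((H(q) ∨ H(m)) ∧ (¬H(n) ∨ H(p)))
The quantifier ∃n sits under an odd number of negations (counting the antecedent side of each →), so it flips to ∀n.

universal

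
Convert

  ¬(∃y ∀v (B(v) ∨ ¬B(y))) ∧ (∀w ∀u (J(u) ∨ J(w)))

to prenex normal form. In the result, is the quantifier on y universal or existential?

universal

Move each ¬ inward, flipping quantifiers it crosses:
  (∀y ∃v (¬B(v) ∧ B(y))) ∧ (∀w ∀u (J(u) ∨ J(w)))
All bound variables are already distinct, so no renaming is needed.
Finally move all quantifiers to the prefix:
  ∀y ∃v ∀w ∀u (¬B(v) ∧ B(y) ∧ (J(u) ∨ J(w)))
The quantifier ∃y sits under an odd number of negations, so it flips to ∀y.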